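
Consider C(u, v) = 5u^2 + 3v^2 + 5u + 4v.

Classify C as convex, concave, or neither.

convex

C is quadratic, so its Hessian is the constant matrix H = [[10, 0], [0, 6]].
det(H) = 60, tr(H) = 16.
det(H) > 0 and tr(H) > 0, so H is positive definite everywhere: convex.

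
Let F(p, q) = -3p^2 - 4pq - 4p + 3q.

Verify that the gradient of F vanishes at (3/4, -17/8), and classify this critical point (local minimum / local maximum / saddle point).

∇F = (-6p - 4q - 4, -4p + 3); substituting (3/4, -17/8) gives ∇F = (0, 0), so (3/4, -17/8) is indeed a critical point.
The Hessian of F is constant: H = [[-6, -4], [-4, 0]].
det(H) = (-6)·0 − (-4)² = -16.
Since det(H) < 0, H is indefinite and the critical point is a saddle point.

saddle point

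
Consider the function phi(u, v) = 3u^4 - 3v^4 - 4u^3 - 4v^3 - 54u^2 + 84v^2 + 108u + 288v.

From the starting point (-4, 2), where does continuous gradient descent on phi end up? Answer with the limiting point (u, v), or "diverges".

phi is separable, so gradient descent decouples: u follows -∂phi/∂u, v follows -∂phi/∂v.
∂phi/∂u = 12(u - 3)(u - 1)(u + 3); at u=-4 this is -420, so u increases.
∂phi/∂v = -12(v - 4)(v + 2)(v + 3); at v=2 this is 480, so v decreases.
u converges to its nearest critical value -3 (a local min of the u-part); v converges to -2. The iterate converges to (-3, -2).

(-3, -2)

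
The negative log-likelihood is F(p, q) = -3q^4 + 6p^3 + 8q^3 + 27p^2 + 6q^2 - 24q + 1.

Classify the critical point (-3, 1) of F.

saddle point

The mixed partial ∂²F/∂p∂q is 0, so the Hessian at any point is diag(F_pp, F_qq) = diag(18(2p + 3), 12(-3q^2 + 4q + 1)).
At (-3, 1): H = diag(-54, 24).
The eigenvalues have opposite signs, so H is indefinite: a saddle point.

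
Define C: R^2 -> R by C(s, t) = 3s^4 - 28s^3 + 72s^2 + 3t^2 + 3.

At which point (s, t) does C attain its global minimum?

C(s,t) separates as P(s) + Q(t) + 3, so its minimum is min P + min Q + 3.
P'(s) = 12s(s - 4)(s - 3) vanishes at s ∈ {0, 3, 4}; Q'(t) = 6t vanishes at t ∈ {0}.
Local minima of P (where P''>0): P(0)=0, P(4)=128. Local minima of Q: Q(0)=0.
So the global minimum of C is P(0) + Q(0) + 3 = 0 + 0 + 3 = 3, attained at (0, 0).

(0, 0)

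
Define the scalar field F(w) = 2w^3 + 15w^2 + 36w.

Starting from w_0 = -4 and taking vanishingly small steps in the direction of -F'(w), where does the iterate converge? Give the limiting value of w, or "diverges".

diverges

F'(w) = 6(w + 2)(w + 3), so F'(-4) = 12.
Gradient descent moves in the -F' direction, i.e. w is decreasing.
There is no critical point below w=-4, and F' keeps the same sign, so the iterate runs off to −∞.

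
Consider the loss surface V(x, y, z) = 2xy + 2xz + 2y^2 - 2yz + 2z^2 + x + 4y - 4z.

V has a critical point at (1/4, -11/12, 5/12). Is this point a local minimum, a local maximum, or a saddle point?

The Hessian is constant: H = [[0, 2, 2], [2, 4, -2], [2, -2, 4]].
Leading principal minors: Δ₁ = 0, Δ₂ = -4, Δ₃ = -48.
The minors fit neither the all-positive nor the alternating-sign pattern, so H is indefinite: a saddle point.

saddle point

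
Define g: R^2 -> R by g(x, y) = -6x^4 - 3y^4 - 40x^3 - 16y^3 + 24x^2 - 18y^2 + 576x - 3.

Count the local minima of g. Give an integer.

g separates as a function of x plus a function of y, so ∇g=0 decouples.
∂g/∂x = -24(x - 2)(x + 3)(x + 4) = 0 at x ∈ {-4, -3, 2}; ∂g/∂y = -12y(y + 1)(y + 3) = 0 at y ∈ {-3, -1, 0}.
The Hessian is diagonal: diag(g_xx, g_yy). Second derivatives: g_xx(-4)=-144, g_xx(-3)=120, g_xx(2)=-720; g_yy(-3)=-72, g_yy(-1)=24, g_yy(0)=-36.
Local minima occur where both diagonal entries positive: (-3, -1). Count: 1.

1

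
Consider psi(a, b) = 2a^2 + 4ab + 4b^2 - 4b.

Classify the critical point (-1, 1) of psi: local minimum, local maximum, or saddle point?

The Hessian of psi is constant: H = [[4, 4], [4, 8]].
det(H) = 4·8 − 4² = 16.
det(H) > 0 and tr(H) = 12 > 0, so H is positive definite and the point is a local minimum.

local minimum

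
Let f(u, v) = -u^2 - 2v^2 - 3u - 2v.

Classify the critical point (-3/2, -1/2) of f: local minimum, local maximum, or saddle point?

local maximum

The Hessian of f is constant: H = [[-2, 0], [0, -4]].
det(H) = (-2)·(-4) − 0² = 8.
det(H) > 0 and tr(H) = -6 < 0, so H is negative definite and the point is a local maximum.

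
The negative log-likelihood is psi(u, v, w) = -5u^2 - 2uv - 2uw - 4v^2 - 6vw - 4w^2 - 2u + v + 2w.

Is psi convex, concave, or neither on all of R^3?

psi is quadratic, so its Hessian is the constant matrix H = [[-10, -2, -2], [-2, -8, -6], [-2, -6, -8]].
Leading principal minors: -10, 76, -264.
Signs alternate −, +, − ⇒ H ≺ 0 ⇒ concave.

concave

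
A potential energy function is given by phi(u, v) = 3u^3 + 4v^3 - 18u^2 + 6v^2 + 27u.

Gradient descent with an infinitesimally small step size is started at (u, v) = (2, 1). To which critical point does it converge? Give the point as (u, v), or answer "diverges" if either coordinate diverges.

phi is separable, so gradient descent decouples: u follows -∂phi/∂u, v follows -∂phi/∂v.
∂phi/∂u = 9(u - 3)(u - 1); at u=2 this is -9, so u increases.
∂phi/∂v = 12v(v + 1); at v=1 this is 24, so v decreases.
u converges to its nearest critical value 3 (a local min of the u-part); v converges to 0. The iterate converges to (3, 0).

(3, 0)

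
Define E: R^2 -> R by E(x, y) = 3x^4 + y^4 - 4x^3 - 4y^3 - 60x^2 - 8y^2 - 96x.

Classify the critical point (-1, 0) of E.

local maximum

The mixed partial ∂²E/∂x∂y is 0, so the Hessian at any point is diag(E_xx, E_yy) = diag(12(3x^2 - 2x - 10), 4(3y^2 - 6y - 4)).
At (-1, 0): H = diag(-60, -16).
Both eigenvalues are negative, so H is negative definite: a local maximum.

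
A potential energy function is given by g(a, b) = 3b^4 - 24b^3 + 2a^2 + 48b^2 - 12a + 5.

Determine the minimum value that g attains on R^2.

-13

g(a,b) separates as P(a) + Q(b) + 5, so its minimum is min P + min Q + 5.
P'(a) = 4a - 12 vanishes at a ∈ {3}; Q'(b) = 12b(b - 4)(b - 2) vanishes at b ∈ {0, 2, 4}.
Local minima of P (where P''>0): P(3)=-18. Local minima of Q: Q(0)=0, Q(4)=0.
So the global minimum of g is P(3) + Q(0) + 5 = -18 + 0 + 5 = -13, attained at (3, 0).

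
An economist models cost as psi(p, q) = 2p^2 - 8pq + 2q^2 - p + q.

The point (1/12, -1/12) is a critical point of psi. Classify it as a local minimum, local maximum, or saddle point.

saddle point

The Hessian of psi is constant: H = [[4, -8], [-8, 4]].
det(H) = 4·4 − (-8)² = -48.
Since det(H) < 0, H is indefinite and the critical point is a saddle point.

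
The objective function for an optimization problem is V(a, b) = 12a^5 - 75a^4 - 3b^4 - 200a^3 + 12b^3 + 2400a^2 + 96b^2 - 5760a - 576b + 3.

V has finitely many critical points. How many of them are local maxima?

V separates as a function of a plus a function of b, so ∇V=0 decouples.
∂V/∂a = 60(a - 4)(a - 3)(a - 2)(a + 4) = 0 at a ∈ {-4, 2, 3, 4}; ∂V/∂b = -12(b - 4)(b - 3)(b + 4) = 0 at b ∈ {-4, 3, 4}.
The Hessian is diagonal: diag(V_aa, V_bb). Second derivatives: V_aa(-4)=-20160, V_aa(2)=720, V_aa(3)=-420, V_aa(4)=960; V_bb(-4)=-672, V_bb(3)=84, V_bb(4)=-96.
Local maxima occur where both diagonal entries negative: (-4, -4), (-4, 4), (3, -4), (3, 4). Count: 4.

4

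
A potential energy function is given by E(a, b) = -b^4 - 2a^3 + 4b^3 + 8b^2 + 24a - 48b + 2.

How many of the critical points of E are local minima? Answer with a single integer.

E separates as a function of a plus a function of b, so ∇E=0 decouples.
∂E/∂a = -6(a - 2)(a + 2) = 0 at a ∈ {-2, 2}; ∂E/∂b = -4(b - 3)(b - 2)(b + 2) = 0 at b ∈ {-2, 2, 3}.
The Hessian is diagonal: diag(E_aa, E_bb). Second derivatives: E_aa(-2)=24, E_aa(2)=-24; E_bb(-2)=-80, E_bb(2)=16, E_bb(3)=-20.
Local minima occur where both diagonal entries positive: (-2, 2). Count: 1.

1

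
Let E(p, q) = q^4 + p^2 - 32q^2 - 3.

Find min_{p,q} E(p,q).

-259

E(p,q) separates as A(p) + B(q) − 3, so its minimum is min A + min B − 3.
A'(p) = 2p vanishes at p ∈ {0}; B'(q) = 4q(q - 4)(q + 4) vanishes at q ∈ {-4, 0, 4}.
Local minima of A (where A''>0): A(0)=0. Local minima of B: B(-4)=-256, B(4)=-256.
So the global minimum of E is A(0) + B(-4) − 3 = 0 − 256 − 3 = -259, attained at (0, -4).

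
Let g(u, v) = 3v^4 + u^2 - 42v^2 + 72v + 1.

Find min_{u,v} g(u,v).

g(u,v) separates as P(u) + Q(v) + 1, so its minimum is min P + min Q + 1.
P'(u) = 2u vanishes at u ∈ {0}; Q'(v) = 12(v - 2)(v - 1)(v + 3) vanishes at v ∈ {-3, 1, 2}.
Local minima of P (where P''>0): P(0)=0. Local minima of Q: Q(-3)=-351, Q(2)=24.
So the global minimum of g is P(0) + Q(-3) + 1 = 0 − 351 + 1 = -350, attained at (0, -3).

-350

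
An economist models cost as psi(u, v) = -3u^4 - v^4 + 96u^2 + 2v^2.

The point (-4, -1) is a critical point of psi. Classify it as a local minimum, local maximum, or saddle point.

local maximum

The mixed partial ∂²psi/∂u∂v is 0, so the Hessian at any point is diag(psi_uu, psi_vv) = diag(12(-3u^2 + 16), 4(-3v^2 + 1)).
At (-4, -1): H = diag(-384, -8).
Both eigenvalues are negative, so H is negative definite: a local maximum.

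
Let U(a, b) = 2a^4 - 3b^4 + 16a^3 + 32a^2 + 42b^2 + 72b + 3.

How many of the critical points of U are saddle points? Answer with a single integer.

U separates as a function of a plus a function of b, so ∇U=0 decouples.
∂U/∂a = 8a(a + 2)(a + 4) = 0 at a ∈ {-4, -2, 0}; ∂U/∂b = -12(b - 3)(b + 1)(b + 2) = 0 at b ∈ {-2, -1, 3}.
The Hessian is diagonal: diag(U_aa, U_bb). Second derivatives: U_aa(-4)=64, U_aa(-2)=-32, U_aa(0)=64; U_bb(-2)=-60, U_bb(-1)=48, U_bb(3)=-240.
Saddle points occur where the two diagonal entries have opposite signs: (-4, -2), (-4, 3), (-2, -1), (0, -2), (0, 3). Count: 5.

5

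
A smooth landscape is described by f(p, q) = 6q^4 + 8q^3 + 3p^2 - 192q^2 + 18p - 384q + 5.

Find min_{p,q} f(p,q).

-2582

f(p,q) separates as A(p) + B(q) + 5, so its minimum is min A + min B + 5.
A'(p) = 6p + 18 vanishes at p ∈ {-3}; B'(q) = 24(q - 4)(q + 1)(q + 4) vanishes at q ∈ {-4, -1, 4}.
Local minima of A (where A''>0): A(-3)=-27. Local minima of B: B(-4)=-512, B(4)=-2560.
So the global minimum of f is A(-3) + B(4) + 5 = -27 − 2560 + 5 = -2582, attained at (-3, 4).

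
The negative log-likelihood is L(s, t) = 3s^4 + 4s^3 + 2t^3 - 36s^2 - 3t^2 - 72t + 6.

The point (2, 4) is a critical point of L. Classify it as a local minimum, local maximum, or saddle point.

local minimum

The mixed partial ∂²L/∂s∂t is 0, so the Hessian at any point is diag(L_ss, L_tt) = diag(12(3s^2 + 2s - 6), 6(2t - 1)).
At (2, 4): H = diag(120, 42).
Both eigenvalues are positive, so H is positive definite: a local minimum.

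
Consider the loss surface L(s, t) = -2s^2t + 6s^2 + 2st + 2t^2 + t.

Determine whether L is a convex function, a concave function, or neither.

The term -2s^2t is cubic, so the Hessian is not constant.
∂²L/∂s² = -4t + 12, which takes both signs as t varies (negative for sufficiently large t). A diagonal entry of the Hessian changing sign means the Hessian is neither positive- nor negative-semidefinite on all of R^2.

neither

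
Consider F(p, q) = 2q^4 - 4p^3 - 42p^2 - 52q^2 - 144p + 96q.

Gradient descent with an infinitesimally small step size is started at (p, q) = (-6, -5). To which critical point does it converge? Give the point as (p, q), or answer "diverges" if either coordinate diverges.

F is separable, so gradient descent decouples: p follows -∂F/∂p, q follows -∂F/∂q.
∂F/∂p = -12(p + 3)(p + 4); at p=-6 this is -72, so p increases.
∂F/∂q = 8(q - 3)(q - 1)(q + 4); at q=-5 this is -384, so q increases.
p converges to its nearest critical value -4 (a local min of the p-part); q converges to -4. The iterate converges to (-4, -4).

(-4, -4)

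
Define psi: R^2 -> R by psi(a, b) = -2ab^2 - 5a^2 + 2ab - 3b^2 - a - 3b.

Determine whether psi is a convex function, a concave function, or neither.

neither

The term -2ab^2 is cubic, so the Hessian is not constant.
∂²psi/∂b² = -4a - 6, which takes both signs as a varies (negative for sufficiently large a). A diagonal entry of the Hessian changing sign means the Hessian is neither positive- nor negative-semidefinite on all of R^2.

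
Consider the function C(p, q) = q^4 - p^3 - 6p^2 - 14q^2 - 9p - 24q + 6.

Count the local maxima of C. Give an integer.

1

C separates as a function of p plus a function of q, so ∇C=0 decouples.
∂C/∂p = -3(p + 1)(p + 3) = 0 at p ∈ {-3, -1}; ∂C/∂q = 4(q - 3)(q + 1)(q + 2) = 0 at q ∈ {-2, -1, 3}.
The Hessian is diagonal: diag(C_pp, C_qq). Second derivatives: C_pp(-3)=6, C_pp(-1)=-6; C_qq(-2)=20, C_qq(-1)=-16, C_qq(3)=80.
Local maxima occur where both diagonal entries negative: (-1, -1). Count: 1.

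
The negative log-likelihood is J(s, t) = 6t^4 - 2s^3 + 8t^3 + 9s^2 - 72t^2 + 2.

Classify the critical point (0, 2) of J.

The mixed partial ∂²J/∂s∂t is 0, so the Hessian at any point is diag(J_ss, J_tt) = diag(6(-2s + 3), 24(3t^2 + 2t - 6)).
At (0, 2): H = diag(18, 240).
Both eigenvalues are positive, so H is positive definite: a local minimum.

local minimum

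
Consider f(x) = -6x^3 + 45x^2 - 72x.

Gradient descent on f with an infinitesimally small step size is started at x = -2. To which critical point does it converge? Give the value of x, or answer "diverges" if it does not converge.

f'(x) = -18(x - 4)(x - 1), so f'(-2) = -324.
Gradient descent moves in the -f' direction, i.e. x is increasing.
The nearest critical point in that direction is x = 1, where f'' = 54 > 0 (a local minimum). The iterate converges there.

1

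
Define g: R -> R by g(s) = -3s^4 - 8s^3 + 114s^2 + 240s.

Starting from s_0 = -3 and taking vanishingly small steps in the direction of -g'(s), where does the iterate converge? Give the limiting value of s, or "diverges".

-1

g'(s) = -12(s - 4)(s + 1)(s + 5), so g'(-3) = -336.
Gradient descent moves in the -g' direction, i.e. s is increasing.
The nearest critical point in that direction is s = -1, where g'' = 240 > 0 (a local minimum). The iterate converges there.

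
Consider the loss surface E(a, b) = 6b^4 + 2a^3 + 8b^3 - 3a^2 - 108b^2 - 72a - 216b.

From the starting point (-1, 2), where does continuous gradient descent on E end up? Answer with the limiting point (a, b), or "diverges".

(4, 3)

E is separable, so gradient descent decouples: a follows -∂E/∂a, b follows -∂E/∂b.
∂E/∂a = 6(a - 4)(a + 3); at a=-1 this is -60, so a increases.
∂E/∂b = 24(b - 3)(b + 1)(b + 3); at b=2 this is -360, so b increases.
a converges to its nearest critical value 4 (a local min of the a-part); b converges to 3. The iterate converges to (4, 3).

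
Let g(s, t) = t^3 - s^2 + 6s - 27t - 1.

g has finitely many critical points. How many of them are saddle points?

1

g separates as a function of s plus a function of t, so ∇g=0 decouples.
∂g/∂s = -2(s - 3) = 0 at s ∈ {3}; ∂g/∂t = 3(t - 3)(t + 3) = 0 at t ∈ {-3, 3}.
The Hessian is diagonal: diag(g_ss, g_tt). Second derivatives: g_ss(3)=-2; g_tt(-3)=-18, g_tt(3)=18.
Saddle points occur where the two diagonal entries have opposite signs: (3, 3). Count: 1.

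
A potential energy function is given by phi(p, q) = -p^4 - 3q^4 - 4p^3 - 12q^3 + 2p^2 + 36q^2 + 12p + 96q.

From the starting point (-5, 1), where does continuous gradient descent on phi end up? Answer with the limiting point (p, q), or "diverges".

diverges

phi is separable, so gradient descent decouples: p follows -∂phi/∂p, q follows -∂phi/∂q.
∂phi/∂p = -4(p - 1)(p + 1)(p + 3); at p=-5 this is 192, so p decreases.
∂phi/∂q = -12(q - 2)(q + 1)(q + 4); at q=1 this is 120, so q decreases.
The p-coordinate has no critical point in that direction and runs off to infinity.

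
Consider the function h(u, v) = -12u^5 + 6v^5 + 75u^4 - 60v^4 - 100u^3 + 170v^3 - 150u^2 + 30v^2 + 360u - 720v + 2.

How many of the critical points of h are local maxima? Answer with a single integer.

h separates as a function of u plus a function of v, so ∇h=0 decouples.
∂h/∂u = -60(u - 3)(u - 2)(u - 1)(u + 1) = 0 at u ∈ {-1, 1, 2, 3}; ∂h/∂v = 30(v - 4)(v - 3)(v - 2)(v + 1) = 0 at v ∈ {-1, 2, 3, 4}.
The Hessian is diagonal: diag(h_uu, h_vv). Second derivatives: h_uu(-1)=1440, h_uu(1)=-240, h_uu(2)=180, h_uu(3)=-480; h_vv(-1)=-1800, h_vv(2)=180, h_vv(3)=-120, h_vv(4)=300.
Local maxima occur where both diagonal entries negative: (1, -1), (1, 3), (3, -1), (3, 3). Count: 4.

4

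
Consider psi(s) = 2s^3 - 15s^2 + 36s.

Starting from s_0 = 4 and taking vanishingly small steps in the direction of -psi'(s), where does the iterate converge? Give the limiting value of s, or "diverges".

3

psi'(s) = 6(s - 3)(s - 2), so psi'(4) = 12.
Gradient descent moves in the -psi' direction, i.e. s is decreasing.
The nearest critical point in that direction is s = 3, where psi'' = 6 > 0 (a local minimum). The iterate converges there.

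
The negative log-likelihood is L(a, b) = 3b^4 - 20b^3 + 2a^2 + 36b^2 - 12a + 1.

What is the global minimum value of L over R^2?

-17

L(a,b) separates as P(a) + Q(b) + 1, so its minimum is min P + min Q + 1.
P'(a) = 4a - 12 vanishes at a ∈ {3}; Q'(b) = 12b(b - 3)(b - 2) vanishes at b ∈ {0, 2, 3}.
Local minima of P (where P''>0): P(3)=-18. Local minima of Q: Q(0)=0, Q(3)=27.
So the global minimum of L is P(3) + Q(0) + 1 = -18 + 0 + 1 = -17, attained at (3, 0).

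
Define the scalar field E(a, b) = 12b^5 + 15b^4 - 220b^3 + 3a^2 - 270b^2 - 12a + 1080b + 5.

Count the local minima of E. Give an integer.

E separates as a function of a plus a function of b, so ∇E=0 decouples.
∂E/∂a = 6(a - 2) = 0 at a ∈ {2}; ∂E/∂b = 60(b - 3)(b - 1)(b + 2)(b + 3) = 0 at b ∈ {-3, -2, 1, 3}.
The Hessian is diagonal: diag(E_aa, E_bb). Second derivatives: E_aa(2)=6; E_bb(-3)=-1440, E_bb(-2)=900, E_bb(1)=-1440, E_bb(3)=3600.
Local minima occur where both diagonal entries positive: (2, -2), (2, 3). Count: 2.

2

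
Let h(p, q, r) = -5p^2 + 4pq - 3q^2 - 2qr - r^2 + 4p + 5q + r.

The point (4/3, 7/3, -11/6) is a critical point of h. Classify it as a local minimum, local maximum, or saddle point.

local maximum

The Hessian is constant: H = [[-10, 4, 0], [4, -6, -2], [0, -2, -2]].
Leading principal minors: Δ₁ = -10, Δ₂ = 44, Δ₃ = -48.
The minors alternate sign starting negative (−, +, −), so H is negative definite: a local maximum.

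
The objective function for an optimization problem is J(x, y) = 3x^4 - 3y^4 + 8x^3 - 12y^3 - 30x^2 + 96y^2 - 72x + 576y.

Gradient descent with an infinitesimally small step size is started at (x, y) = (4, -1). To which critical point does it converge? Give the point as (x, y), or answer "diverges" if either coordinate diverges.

(2, -3)

J is separable, so gradient descent decouples: x follows -∂J/∂x, y follows -∂J/∂y.
∂J/∂x = 12(x - 2)(x + 1)(x + 3); at x=4 this is 840, so x decreases.
∂J/∂y = -12(y - 4)(y + 3)(y + 4); at y=-1 this is 360, so y decreases.
x converges to its nearest critical value 2 (a local min of the x-part); y converges to -3. The iterate converges to (2, -3).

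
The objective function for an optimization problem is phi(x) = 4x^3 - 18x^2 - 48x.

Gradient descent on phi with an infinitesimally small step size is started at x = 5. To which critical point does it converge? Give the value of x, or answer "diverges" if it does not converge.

4

phi'(x) = 12(x - 4)(x + 1), so phi'(5) = 72.
Gradient descent moves in the -phi' direction, i.e. x is decreasing.
The nearest critical point in that direction is x = 4, where phi'' = 60 > 0 (a local minimum). The iterate converges there.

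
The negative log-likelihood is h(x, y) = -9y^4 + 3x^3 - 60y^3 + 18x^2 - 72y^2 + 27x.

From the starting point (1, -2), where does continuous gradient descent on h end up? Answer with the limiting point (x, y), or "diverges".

(-1, -1)

h is separable, so gradient descent decouples: x follows -∂h/∂x, y follows -∂h/∂y.
∂h/∂x = 9(x + 1)(x + 3); at x=1 this is 72, so x decreases.
∂h/∂y = -36y(y + 1)(y + 4); at y=-2 this is -144, so y increases.
x converges to its nearest critical value -1 (a local min of the x-part); y converges to -1. The iterate converges to (-1, -1).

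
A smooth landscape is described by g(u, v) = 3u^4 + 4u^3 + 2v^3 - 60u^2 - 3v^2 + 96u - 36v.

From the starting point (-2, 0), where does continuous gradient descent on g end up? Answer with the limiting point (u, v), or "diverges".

g is separable, so gradient descent decouples: u follows -∂g/∂u, v follows -∂g/∂v.
∂g/∂u = 12(u - 2)(u - 1)(u + 4); at u=-2 this is 288, so u decreases.
∂g/∂v = 6(v - 3)(v + 2); at v=0 this is -36, so v increases.
u converges to its nearest critical value -4 (a local min of the u-part); v converges to 3. The iterate converges to (-4, 3).

(-4, 3)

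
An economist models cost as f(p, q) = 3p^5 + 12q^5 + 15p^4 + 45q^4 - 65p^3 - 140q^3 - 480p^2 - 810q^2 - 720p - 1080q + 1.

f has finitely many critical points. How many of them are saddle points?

8

f separates as a function of p plus a function of q, so ∇f=0 decouples.
∂f/∂p = 15(p - 4)(p + 1)(p + 3)(p + 4) = 0 at p ∈ {-4, -3, -1, 4}; ∂f/∂q = 60(q - 3)(q + 1)(q + 2)(q + 3) = 0 at q ∈ {-3, -2, -1, 3}.
The Hessian is diagonal: diag(f_pp, f_qq). Second derivatives: f_pp(-4)=-360, f_pp(-3)=210, f_pp(-1)=-450, f_pp(4)=4200; f_qq(-3)=-720, f_qq(-2)=300, f_qq(-1)=-480, f_qq(3)=7200.
Saddle points occur where the two diagonal entries have opposite signs: (-4, -2), (-4, 3), (-3, -3), (-3, -1), (-1, -2), (-1, 3), (4, -3), (4, -1). Count: 8.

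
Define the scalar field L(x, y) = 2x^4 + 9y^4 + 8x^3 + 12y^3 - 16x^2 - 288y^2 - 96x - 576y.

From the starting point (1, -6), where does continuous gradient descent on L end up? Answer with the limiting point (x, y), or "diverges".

(2, -4)

L is separable, so gradient descent decouples: x follows -∂L/∂x, y follows -∂L/∂y.
∂L/∂x = 8(x - 2)(x + 2)(x + 3); at x=1 this is -96, so x increases.
∂L/∂y = 36(y - 4)(y + 1)(y + 4); at y=-6 this is -3600, so y increases.
x converges to its nearest critical value 2 (a local min of the x-part); y converges to -4. The iterate converges to (2, -4).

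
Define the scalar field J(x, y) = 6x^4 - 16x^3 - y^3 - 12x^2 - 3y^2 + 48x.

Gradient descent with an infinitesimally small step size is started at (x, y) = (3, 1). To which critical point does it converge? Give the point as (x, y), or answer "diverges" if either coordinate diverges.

diverges

J is separable, so gradient descent decouples: x follows -∂J/∂x, y follows -∂J/∂y.
∂J/∂x = 24(x - 2)(x - 1)(x + 1); at x=3 this is 192, so x decreases.
∂J/∂y = -3y(y + 2); at y=1 this is -9, so y increases.
The y-coordinate has no critical point in that direction and runs off to infinity.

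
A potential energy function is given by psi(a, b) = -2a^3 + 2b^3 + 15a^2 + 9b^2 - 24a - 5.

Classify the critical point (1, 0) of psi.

The mixed partial ∂²psi/∂a∂b is 0, so the Hessian at any point is diag(psi_aa, psi_bb) = diag(6(-2a + 5), 6(2b + 3)).
At (1, 0): H = diag(18, 18).
Both eigenvalues are positive, so H is positive definite: a local minimum.

local minimum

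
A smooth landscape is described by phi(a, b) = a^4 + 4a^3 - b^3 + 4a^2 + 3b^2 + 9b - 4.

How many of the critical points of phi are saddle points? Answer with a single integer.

3

phi separates as a function of a plus a function of b, so ∇phi=0 decouples.
∂phi/∂a = 4a(a + 1)(a + 2) = 0 at a ∈ {-2, -1, 0}; ∂phi/∂b = -3(b - 3)(b + 1) = 0 at b ∈ {-1, 3}.
The Hessian is diagonal: diag(phi_aa, phi_bb). Second derivatives: phi_aa(-2)=8, phi_aa(-1)=-4, phi_aa(0)=8; phi_bb(-1)=12, phi_bb(3)=-12.
Saddle points occur where the two diagonal entries have opposite signs: (-2, 3), (-1, -1), (0, 3). Count: 3.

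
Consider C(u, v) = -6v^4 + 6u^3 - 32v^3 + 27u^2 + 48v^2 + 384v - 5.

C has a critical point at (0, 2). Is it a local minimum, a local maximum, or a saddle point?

The mixed partial ∂²C/∂u∂v is 0, so the Hessian at any point is diag(C_uu, C_vv) = diag(18(2u + 3), 24(-3v^2 - 8v + 4)).
At (0, 2): H = diag(54, -576).
The eigenvalues have opposite signs, so H is indefinite: a saddle point.

saddle point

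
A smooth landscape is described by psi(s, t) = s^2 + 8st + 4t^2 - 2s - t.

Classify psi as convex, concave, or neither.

neither

psi is quadratic, so its Hessian is the constant matrix H = [[2, 8], [8, 8]].
det(H) = -48, tr(H) = 10.
det(H) < 0, so H is indefinite: neither convex nor concave.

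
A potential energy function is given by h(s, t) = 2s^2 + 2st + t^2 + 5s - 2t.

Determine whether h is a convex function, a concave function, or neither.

convex

h is quadratic, so its Hessian is the constant matrix H = [[4, 2], [2, 2]].
det(H) = 4, tr(H) = 6.
det(H) > 0 and tr(H) > 0, so H is positive definite everywhere: convex.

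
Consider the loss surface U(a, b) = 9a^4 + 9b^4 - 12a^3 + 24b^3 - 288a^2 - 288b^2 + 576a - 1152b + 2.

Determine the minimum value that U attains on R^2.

U(a,b) separates as P(a) + Q(b) + 2, so its minimum is min P + min Q + 2.
P'(a) = 36(a - 4)(a - 1)(a + 4) vanishes at a ∈ {-4, 1, 4}; Q'(b) = 36(b - 4)(b + 2)(b + 4) vanishes at b ∈ {-4, -2, 4}.
Local minima of P (where P''>0): P(-4)=-3840, P(4)=-768. Local minima of Q: Q(-4)=768, Q(4)=-5376.
So the global minimum of U is P(-4) + Q(4) + 2 = -3840 − 5376 + 2 = -9214, attained at (-4, 4).

-9214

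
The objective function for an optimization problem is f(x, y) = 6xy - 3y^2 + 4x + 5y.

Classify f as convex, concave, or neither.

f is quadratic, so its Hessian is the constant matrix H = [[0, 6], [6, -6]].
det(H) = -36, tr(H) = -6.
det(H) < 0, so H is indefinite: neither convex nor concave.

neither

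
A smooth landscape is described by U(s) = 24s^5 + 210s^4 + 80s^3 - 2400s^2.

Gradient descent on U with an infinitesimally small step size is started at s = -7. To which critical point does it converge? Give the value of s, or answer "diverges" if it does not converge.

diverges

U'(s) = 120s(s - 2)(s + 4)(s + 5), so U'(-7) = 45360.
Gradient descent moves in the -U' direction, i.e. s is decreasing.
There is no critical point below s=-7, and U' keeps the same sign, so the iterate runs off to −∞.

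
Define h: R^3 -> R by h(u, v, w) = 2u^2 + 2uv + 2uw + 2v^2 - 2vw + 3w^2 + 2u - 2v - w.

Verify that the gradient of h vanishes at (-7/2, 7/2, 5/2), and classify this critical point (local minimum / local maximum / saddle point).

∇h = (4u + 2v + 2w + 2, 2u + 4v - 2w - 2, 2u - 2v + 6w - 1); substituting (-7/2, 7/2, 5/2) gives ∇h = (0, 0, 0), so (-7/2, 7/2, 5/2) is indeed a critical point.
The Hessian is constant: H = [[4, 2, 2], [2, 4, -2], [2, -2, 6]].
Leading principal minors: Δ₁ = 4, Δ₂ = 12, Δ₃ = 24.
All leading minors are positive, so H is positive definite: a local minimum.

local minimum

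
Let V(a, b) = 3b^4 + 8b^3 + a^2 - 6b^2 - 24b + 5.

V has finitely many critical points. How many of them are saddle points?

1

V separates as a function of a plus a function of b, so ∇V=0 decouples.
∂V/∂a = 2a = 0 at a ∈ {0}; ∂V/∂b = 12(b - 1)(b + 1)(b + 2) = 0 at b ∈ {-2, -1, 1}.
The Hessian is diagonal: diag(V_aa, V_bb). Second derivatives: V_aa(0)=2; V_bb(-2)=36, V_bb(-1)=-24, V_bb(1)=72.
Saddle points occur where the two diagonal entries have opposite signs: (0, -1). Count: 1.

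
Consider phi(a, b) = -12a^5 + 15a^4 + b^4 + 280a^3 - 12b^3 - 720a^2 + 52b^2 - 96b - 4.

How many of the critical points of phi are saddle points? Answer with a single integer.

6

phi separates as a function of a plus a function of b, so ∇phi=0 decouples.
∂phi/∂a = -60a(a - 3)(a - 2)(a + 4) = 0 at a ∈ {-4, 0, 2, 3}; ∂phi/∂b = 4(b - 4)(b - 3)(b - 2) = 0 at b ∈ {2, 3, 4}.
The Hessian is diagonal: diag(phi_aa, phi_bb). Second derivatives: phi_aa(-4)=10080, phi_aa(0)=-1440, phi_aa(2)=720, phi_aa(3)=-1260; phi_bb(2)=8, phi_bb(3)=-4, phi_bb(4)=8.
Saddle points occur where the two diagonal entries have opposite signs: (-4, 3), (0, 2), (0, 4), (2, 3), (3, 2), (3, 4). Count: 6.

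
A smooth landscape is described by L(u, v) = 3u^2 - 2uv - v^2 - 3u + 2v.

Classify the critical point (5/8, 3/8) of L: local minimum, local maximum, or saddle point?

The Hessian of L is constant: H = [[6, -2], [-2, -2]].
det(H) = 6·(-2) − (-2)² = -16.
Since det(H) < 0, H is indefinite and the critical point is a saddle point.

saddle point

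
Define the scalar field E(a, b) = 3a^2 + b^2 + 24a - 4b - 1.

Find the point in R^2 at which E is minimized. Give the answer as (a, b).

(-4, 2)

E(a,b) separates as P(a) + Q(b) − 1, so its minimum is min P + min Q − 1.
P'(a) = 6a + 24 vanishes at a ∈ {-4}; Q'(b) = 2b - 4 vanishes at b ∈ {2}.
Local minima of P (where P''>0): P(-4)=-48. Local minima of Q: Q(2)=-4.
So the global minimum of E is P(-4) + Q(2) − 1 = -48 − 4 − 1 = -53, attained at (-4, 2).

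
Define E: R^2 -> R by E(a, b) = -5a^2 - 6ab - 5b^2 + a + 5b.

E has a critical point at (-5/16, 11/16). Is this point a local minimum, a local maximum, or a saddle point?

The Hessian of E is constant: H = [[-10, -6], [-6, -10]].
det(H) = (-10)·(-10) − (-6)² = 64.
det(H) > 0 and tr(H) = -20 < 0, so H is negative definite and the point is a local maximum.

local maximum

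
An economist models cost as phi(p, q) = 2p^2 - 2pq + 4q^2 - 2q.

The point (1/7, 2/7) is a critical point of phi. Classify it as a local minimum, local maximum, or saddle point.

The Hessian of phi is constant: H = [[4, -2], [-2, 8]].
det(H) = 4·8 − (-2)² = 28.
det(H) > 0 and tr(H) = 12 > 0, so H is positive definite and the point is a local minimum.

local minimum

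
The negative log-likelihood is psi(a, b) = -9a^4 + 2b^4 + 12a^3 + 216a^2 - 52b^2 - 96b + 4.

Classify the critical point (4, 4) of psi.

The mixed partial ∂²psi/∂a∂b is 0, so the Hessian at any point is diag(psi_aa, psi_bb) = diag(36(-3a^2 + 2a + 12), 8(3b^2 - 13)).
At (4, 4): H = diag(-1008, 280).
The eigenvalues have opposite signs, so H is indefinite: a saddle point.

saddle point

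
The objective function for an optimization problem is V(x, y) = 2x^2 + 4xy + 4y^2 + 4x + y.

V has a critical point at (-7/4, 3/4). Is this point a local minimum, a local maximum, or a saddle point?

local minimum

The Hessian of V is constant: H = [[4, 4], [4, 8]].
det(H) = 4·8 − 4² = 16.
det(H) > 0 and tr(H) = 12 > 0, so H is positive definite and the point is a local minimum.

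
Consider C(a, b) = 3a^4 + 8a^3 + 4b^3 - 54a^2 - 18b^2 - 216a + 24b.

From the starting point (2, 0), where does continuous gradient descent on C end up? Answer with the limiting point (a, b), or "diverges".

C is separable, so gradient descent decouples: a follows -∂C/∂a, b follows -∂C/∂b.
∂C/∂a = 12(a - 3)(a + 2)(a + 3); at a=2 this is -240, so a increases.
∂C/∂b = 12(b - 2)(b - 1); at b=0 this is 24, so b decreases.
The b-coordinate has no critical point in that direction and runs off to infinity.

diverges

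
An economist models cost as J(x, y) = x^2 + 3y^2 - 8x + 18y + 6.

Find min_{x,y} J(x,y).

-37

J(x,y) separates as P(x) + Q(y) + 6, so its minimum is min P + min Q + 6.
P'(x) = 2x - 8 vanishes at x ∈ {4}; Q'(y) = 6y + 18 vanishes at y ∈ {-3}.
Local minima of P (where P''>0): P(4)=-16. Local minima of Q: Q(-3)=-27.
So the global minimum of J is P(4) + Q(-3) + 6 = -16 − 27 + 6 = -37, attained at (4, -3).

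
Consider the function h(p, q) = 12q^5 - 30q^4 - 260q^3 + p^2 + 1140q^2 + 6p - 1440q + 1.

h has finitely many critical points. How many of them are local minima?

h separates as a function of p plus a function of q, so ∇h=0 decouples.
∂h/∂p = 2(p + 3) = 0 at p ∈ {-3}; ∂h/∂q = 60(q - 3)(q - 2)(q - 1)(q + 4) = 0 at q ∈ {-4, 1, 2, 3}.
The Hessian is diagonal: diag(h_pp, h_qq). Second derivatives: h_pp(-3)=2; h_qq(-4)=-12600, h_qq(1)=600, h_qq(2)=-360, h_qq(3)=840.
Local minima occur where both diagonal entries positive: (-3, 1), (-3, 3). Count: 2.

2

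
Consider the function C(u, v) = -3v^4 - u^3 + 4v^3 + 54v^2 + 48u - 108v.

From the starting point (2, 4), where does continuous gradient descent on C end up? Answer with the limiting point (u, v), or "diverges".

diverges

C is separable, so gradient descent decouples: u follows -∂C/∂u, v follows -∂C/∂v.
∂C/∂u = -3(u - 4)(u + 4); at u=2 this is 36, so u decreases.
∂C/∂v = -12(v - 3)(v - 1)(v + 3); at v=4 this is -252, so v increases.
The v-coordinate has no critical point in that direction and runs off to infinity.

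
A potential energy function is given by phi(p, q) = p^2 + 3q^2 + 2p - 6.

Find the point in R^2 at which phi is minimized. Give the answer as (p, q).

(-1, 0)

phi(p,q) separates as A(p) + B(q) − 6, so its minimum is min A + min B − 6.
A'(p) = 2p + 2 vanishes at p ∈ {-1}; B'(q) = 6q vanishes at q ∈ {0}.
Local minima of A (where A''>0): A(-1)=-1. Local minima of B: B(0)=0.
So the global minimum of phi is A(-1) + B(0) − 6 = -1 + 0 − 6 = -7, attained at (-1, 0).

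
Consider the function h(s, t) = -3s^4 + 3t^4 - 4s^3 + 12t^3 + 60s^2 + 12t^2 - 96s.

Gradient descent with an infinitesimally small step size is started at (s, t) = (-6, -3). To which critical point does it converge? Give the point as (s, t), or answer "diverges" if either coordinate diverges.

diverges

h is separable, so gradient descent decouples: s follows -∂h/∂s, t follows -∂h/∂t.
∂h/∂s = -12(s - 2)(s - 1)(s + 4); at s=-6 this is 1344, so s decreases.
∂h/∂t = 12t(t + 1)(t + 2); at t=-3 this is -72, so t increases.
The s-coordinate has no critical point in that direction and runs off to infinity.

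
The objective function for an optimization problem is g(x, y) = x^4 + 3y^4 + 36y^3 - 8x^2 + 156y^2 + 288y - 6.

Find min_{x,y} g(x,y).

g(x,y) separates as P(x) + Q(y) − 6, so its minimum is min P + min Q − 6.
P'(x) = 4x(x - 2)(x + 2) vanishes at x ∈ {-2, 0, 2}; Q'(y) = 12(y + 2)(y + 3)(y + 4) vanishes at y ∈ {-4, -3, -2}.
Local minima of P (where P''>0): P(-2)=-16, P(2)=-16. Local minima of Q: Q(-4)=-192, Q(-2)=-192.
So the global minimum of g is P(-2) + Q(-4) − 6 = -16 − 192 − 6 = -214, attained at (-2, -4).

-214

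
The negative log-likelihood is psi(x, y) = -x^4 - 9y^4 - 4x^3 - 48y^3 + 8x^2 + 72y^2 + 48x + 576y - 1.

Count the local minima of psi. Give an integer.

psi separates as a function of x plus a function of y, so ∇psi=0 decouples.
∂psi/∂x = -4(x - 2)(x + 2)(x + 3) = 0 at x ∈ {-3, -2, 2}; ∂psi/∂y = -36(y - 2)(y + 2)(y + 4) = 0 at y ∈ {-4, -2, 2}.
The Hessian is diagonal: diag(psi_xx, psi_yy). Second derivatives: psi_xx(-3)=-20, psi_xx(-2)=16, psi_xx(2)=-80; psi_yy(-4)=-432, psi_yy(-2)=288, psi_yy(2)=-864.
Local minima occur where both diagonal entries positive: (-2, -2). Count: 1.

1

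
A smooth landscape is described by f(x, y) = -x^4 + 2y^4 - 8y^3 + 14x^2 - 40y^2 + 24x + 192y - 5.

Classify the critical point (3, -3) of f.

The mixed partial ∂²f/∂x∂y is 0, so the Hessian at any point is diag(f_xx, f_yy) = diag(4(-3x^2 + 7), 8(3y^2 - 6y - 10)).
At (3, -3): H = diag(-80, 280).
The eigenvalues have opposite signs, so H is indefinite: a saddle point.

saddle point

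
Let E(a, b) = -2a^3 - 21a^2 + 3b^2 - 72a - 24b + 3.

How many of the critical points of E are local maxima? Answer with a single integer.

0

E separates as a function of a plus a function of b, so ∇E=0 decouples.
∂E/∂a = -6(a + 3)(a + 4) = 0 at a ∈ {-4, -3}; ∂E/∂b = 6(b - 4) = 0 at b ∈ {4}.
The Hessian is diagonal: diag(E_aa, E_bb). Second derivatives: E_aa(-4)=6, E_aa(-3)=-6; E_bb(4)=6.
Local maxima occur where both diagonal entries negative: none. Count: 0.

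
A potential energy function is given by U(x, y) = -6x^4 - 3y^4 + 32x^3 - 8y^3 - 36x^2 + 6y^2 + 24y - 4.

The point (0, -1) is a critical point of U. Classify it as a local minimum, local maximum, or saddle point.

The mixed partial ∂²U/∂x∂y is 0, so the Hessian at any point is diag(U_xx, U_yy) = diag(24(-3x^2 + 8x - 3), 12(-3y^2 - 4y + 1)).
At (0, -1): H = diag(-72, 24).
The eigenvalues have opposite signs, so H is indefinite: a saddle point.

saddle point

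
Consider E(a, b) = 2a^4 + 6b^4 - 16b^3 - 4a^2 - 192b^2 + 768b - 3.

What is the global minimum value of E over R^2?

E(a,b) separates as P(a) + Q(b) − 3, so its minimum is min P + min Q − 3.
P'(a) = 8a(a - 1)(a + 1) vanishes at a ∈ {-1, 0, 1}; Q'(b) = 24(b - 4)(b - 2)(b + 4) vanishes at b ∈ {-4, 2, 4}.
Local minima of P (where P''>0): P(-1)=-2, P(1)=-2. Local minima of Q: Q(-4)=-3584, Q(4)=512.
So the global minimum of E is P(-1) + Q(-4) − 3 = -2 − 3584 − 3 = -3589, attained at (-1, -4).

-3589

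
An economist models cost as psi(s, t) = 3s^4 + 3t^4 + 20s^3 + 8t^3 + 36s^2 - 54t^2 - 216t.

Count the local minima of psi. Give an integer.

4

psi separates as a function of s plus a function of t, so ∇psi=0 decouples.
∂psi/∂s = 12s(s + 2)(s + 3) = 0 at s ∈ {-3, -2, 0}; ∂psi/∂t = 12(t - 3)(t + 2)(t + 3) = 0 at t ∈ {-3, -2, 3}.
The Hessian is diagonal: diag(psi_ss, psi_tt). Second derivatives: psi_ss(-3)=36, psi_ss(-2)=-24, psi_ss(0)=72; psi_tt(-3)=72, psi_tt(-2)=-60, psi_tt(3)=360.
Local minima occur where both diagonal entries positive: (-3, -3), (-3, 3), (0, -3), (0, 3). Count: 4.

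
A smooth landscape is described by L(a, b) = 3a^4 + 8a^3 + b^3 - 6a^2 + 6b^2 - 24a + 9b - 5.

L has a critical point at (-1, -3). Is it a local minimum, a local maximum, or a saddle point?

The mixed partial ∂²L/∂a∂b is 0, so the Hessian at any point is diag(L_aa, L_bb) = diag(12(3a^2 + 4a - 1), 6(b + 2)).
At (-1, -3): H = diag(-24, -6).
Both eigenvalues are negative, so H is negative definite: a local maximum.

local maximum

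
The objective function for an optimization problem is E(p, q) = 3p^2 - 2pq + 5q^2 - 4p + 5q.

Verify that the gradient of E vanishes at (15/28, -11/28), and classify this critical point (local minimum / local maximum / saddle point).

local minimum

∇E = (6p - 2q - 4, -2p + 10q + 5); substituting (15/28, -11/28) gives ∇E = (0, 0), so (15/28, -11/28) is indeed a critical point.
The Hessian of E is constant: H = [[6, -2], [-2, 10]].
det(H) = 6·10 − (-2)² = 56.
det(H) > 0 and tr(H) = 16 > 0, so H is positive definite and the point is a local minimum.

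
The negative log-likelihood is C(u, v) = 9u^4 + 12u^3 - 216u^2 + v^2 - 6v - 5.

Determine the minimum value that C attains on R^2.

-1934

C(u,v) separates as P(u) + Q(v) − 5, so its minimum is min P + min Q − 5.
P'(u) = 36u(u - 3)(u + 4) vanishes at u ∈ {-4, 0, 3}; Q'(v) = 2v - 6 vanishes at v ∈ {3}.
Local minima of P (where P''>0): P(-4)=-1920, P(3)=-891. Local minima of Q: Q(3)=-9.
So the global minimum of C is P(-4) + Q(3) − 5 = -1920 − 9 − 5 = -1934, attained at (-4, 3).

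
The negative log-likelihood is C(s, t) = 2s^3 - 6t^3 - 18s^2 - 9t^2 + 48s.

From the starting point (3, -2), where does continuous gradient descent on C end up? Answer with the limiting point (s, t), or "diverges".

C is separable, so gradient descent decouples: s follows -∂C/∂s, t follows -∂C/∂t.
∂C/∂s = 6(s - 4)(s - 2); at s=3 this is -6, so s increases.
∂C/∂t = -18t(t + 1); at t=-2 this is -36, so t increases.
s converges to its nearest critical value 4 (a local min of the s-part); t converges to -1. The iterate converges to (4, -1).

(4, -1)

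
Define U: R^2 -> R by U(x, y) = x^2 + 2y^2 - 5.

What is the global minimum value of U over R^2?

U(x,y) separates as P(x) + Q(y) − 5, so its minimum is min P + min Q − 5.
P'(x) = 2x vanishes at x ∈ {0}; Q'(y) = 4y vanishes at y ∈ {0}.
Local minima of P (where P''>0): P(0)=0. Local minima of Q: Q(0)=0.
So the global minimum of U is P(0) + Q(0) − 5 = 0 + 0 − 5 = -5, attained at (0, 0).

-5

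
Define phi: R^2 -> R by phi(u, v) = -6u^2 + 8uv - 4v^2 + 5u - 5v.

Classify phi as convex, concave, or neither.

concave

phi is quadratic, so its Hessian is the constant matrix H = [[-12, 8], [8, -8]].
det(H) = 32, tr(H) = -20.
det(H) > 0 and tr(H) < 0, so H is negative definite everywhere: concave.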